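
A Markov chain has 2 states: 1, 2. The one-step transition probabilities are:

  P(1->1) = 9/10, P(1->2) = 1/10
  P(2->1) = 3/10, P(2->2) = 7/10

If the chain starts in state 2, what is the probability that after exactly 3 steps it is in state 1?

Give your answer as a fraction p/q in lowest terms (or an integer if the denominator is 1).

Computing P^3 by repeated multiplication:
P^1 =
  1: [9/10, 1/10]
  2: [3/10, 7/10]
P^2 =
  1: [21/25, 4/25]
  2: [12/25, 13/25]
P^3 =
  1: [201/250, 49/250]
  2: [147/250, 103/250]

(P^3)[2 -> 1] = 147/250

Answer: 147/250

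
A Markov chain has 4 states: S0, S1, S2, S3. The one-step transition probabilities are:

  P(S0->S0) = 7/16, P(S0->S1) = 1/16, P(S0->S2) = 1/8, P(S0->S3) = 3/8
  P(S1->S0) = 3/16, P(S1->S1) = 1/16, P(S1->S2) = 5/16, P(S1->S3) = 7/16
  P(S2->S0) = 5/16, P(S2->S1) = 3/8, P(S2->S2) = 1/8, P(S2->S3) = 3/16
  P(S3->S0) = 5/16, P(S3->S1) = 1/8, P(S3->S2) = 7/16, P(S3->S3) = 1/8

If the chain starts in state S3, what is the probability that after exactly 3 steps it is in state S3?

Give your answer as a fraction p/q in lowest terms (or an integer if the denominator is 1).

Computing P^3 by repeated multiplication:
P^1 =
  S0: [7/16, 1/16, 1/8, 3/8]
  S1: [3/16, 1/16, 5/16, 7/16]
  S2: [5/16, 3/8, 1/8, 3/16]
  S3: [5/16, 1/8, 7/16, 1/8]
P^2 =
  S0: [23/64, 1/8, 65/256, 67/256]
  S1: [21/64, 3/16, 35/128, 27/128]
  S2: [39/128, 29/256, 65/256, 21/64]
  S3: [43/128, 53/256, 3/16, 69/256]
P^3 =
  S0: [175/512, 81/512, 943/4096, 1105/4096]
  S1: [169/512, 165/1024, 463/2048, 579/2048]
  S2: [689/2048, 665/4096, 1019/4096, 517/2048]
  S3: [673/2048, 565/4096, 127/512, 1169/4096]

(P^3)[S3 -> S3] = 1169/4096

Answer: 1169/4096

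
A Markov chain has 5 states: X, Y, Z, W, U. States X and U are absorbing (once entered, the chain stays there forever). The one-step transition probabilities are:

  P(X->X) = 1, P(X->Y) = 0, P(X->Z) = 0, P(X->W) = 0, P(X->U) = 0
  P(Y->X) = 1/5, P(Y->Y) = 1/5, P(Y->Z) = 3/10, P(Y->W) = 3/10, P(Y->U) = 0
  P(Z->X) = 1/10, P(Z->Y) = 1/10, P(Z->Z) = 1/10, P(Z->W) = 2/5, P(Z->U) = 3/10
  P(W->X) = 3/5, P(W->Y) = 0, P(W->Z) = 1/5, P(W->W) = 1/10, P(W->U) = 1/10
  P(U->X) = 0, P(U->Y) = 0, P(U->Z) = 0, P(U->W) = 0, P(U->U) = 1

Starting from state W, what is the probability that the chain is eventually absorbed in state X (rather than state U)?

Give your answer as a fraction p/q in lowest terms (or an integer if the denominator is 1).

Let a_i = P(absorbed in X | start in state i).
Boundary conditions: a_X = 1, a_U = 0.
For each transient state i, a_i = sum_j P(i->j) * a_j:
  a_Y = 1/5*a_X + 1/5*a_Y + 3/10*a_Z + 3/10*a_W + 0*a_U
  a_Z = 1/10*a_X + 1/10*a_Y + 1/10*a_Z + 2/5*a_W + 3/10*a_U
  a_W = 3/5*a_X + 0*a_Y + 1/5*a_Z + 1/10*a_W + 1/10*a_U

Substituting a_X = 1 and a_U = 0, rearrange to (I - Q) a = r where r[i] = P(i -> X):
  [4/5, -3/10, -3/10] . (a_Y, a_Z, a_W) = 1/5
  [-1/10, 9/10, -2/5] . (a_Y, a_Z, a_W) = 1/10
  [0, -1/5, 9/10] . (a_Y, a_Z, a_W) = 3/5

Solving yields:
  a_Y = 413/551
  a_Z = 300/551
  a_W = 434/551

Starting state is W, so the absorption probability is a_W = 434/551.

Answer: 434/551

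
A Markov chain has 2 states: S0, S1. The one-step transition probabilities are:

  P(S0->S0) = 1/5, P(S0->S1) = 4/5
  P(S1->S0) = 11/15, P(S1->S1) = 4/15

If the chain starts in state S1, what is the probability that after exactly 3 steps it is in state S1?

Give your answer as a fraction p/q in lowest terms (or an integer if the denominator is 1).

Answer: 1516/3375

Derivation:
Computing P^3 by repeated multiplication:
P^1 =
  S0: [1/5, 4/5]
  S1: [11/15, 4/15]
P^2 =
  S0: [47/75, 28/75]
  S1: [77/225, 148/225]
P^3 =
  S0: [449/1125, 676/1125]
  S1: [1859/3375, 1516/3375]

(P^3)[S1 -> S1] = 1516/3375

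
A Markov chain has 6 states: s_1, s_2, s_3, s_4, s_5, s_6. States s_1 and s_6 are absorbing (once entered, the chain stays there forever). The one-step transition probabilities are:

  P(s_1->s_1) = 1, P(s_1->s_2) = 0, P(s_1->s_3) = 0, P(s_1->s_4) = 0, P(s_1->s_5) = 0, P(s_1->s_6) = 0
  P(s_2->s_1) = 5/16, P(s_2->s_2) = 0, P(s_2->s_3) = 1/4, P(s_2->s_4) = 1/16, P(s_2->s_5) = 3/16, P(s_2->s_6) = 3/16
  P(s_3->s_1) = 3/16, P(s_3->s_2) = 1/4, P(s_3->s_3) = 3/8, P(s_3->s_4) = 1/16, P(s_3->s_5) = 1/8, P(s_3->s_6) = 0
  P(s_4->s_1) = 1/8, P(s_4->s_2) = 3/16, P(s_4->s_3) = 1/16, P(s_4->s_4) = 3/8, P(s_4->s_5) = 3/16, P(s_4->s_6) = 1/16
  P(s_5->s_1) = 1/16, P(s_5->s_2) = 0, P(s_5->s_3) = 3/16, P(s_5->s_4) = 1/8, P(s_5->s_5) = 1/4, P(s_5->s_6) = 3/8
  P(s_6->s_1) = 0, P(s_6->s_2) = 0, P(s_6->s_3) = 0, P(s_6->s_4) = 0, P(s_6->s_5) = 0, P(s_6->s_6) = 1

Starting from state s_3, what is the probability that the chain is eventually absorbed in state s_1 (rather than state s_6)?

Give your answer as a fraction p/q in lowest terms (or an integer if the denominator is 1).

Let a_i = P(absorbed in s_1 | start in state i).
Boundary conditions: a_s_1 = 1, a_s_6 = 0.
For each transient state i, a_i = sum_j P(i->j) * a_j:
  a_s_2 = 5/16*a_s_1 + 0*a_s_2 + 1/4*a_s_3 + 1/16*a_s_4 + 3/16*a_s_5 + 3/16*a_s_6
  a_s_3 = 3/16*a_s_1 + 1/4*a_s_2 + 3/8*a_s_3 + 1/16*a_s_4 + 1/8*a_s_5 + 0*a_s_6
  a_s_4 = 1/8*a_s_1 + 3/16*a_s_2 + 1/16*a_s_3 + 3/8*a_s_4 + 3/16*a_s_5 + 1/16*a_s_6
  a_s_5 = 1/16*a_s_1 + 0*a_s_2 + 3/16*a_s_3 + 1/8*a_s_4 + 1/4*a_s_5 + 3/8*a_s_6

Substituting a_s_1 = 1 and a_s_6 = 0, rearrange to (I - Q) a = r where r[i] = P(i -> s_1):
  [1, -1/4, -1/16, -3/16] . (a_s_2, a_s_3, a_s_4, a_s_5) = 5/16
  [-1/4, 5/8, -1/16, -1/8] . (a_s_2, a_s_3, a_s_4, a_s_5) = 3/16
  [-3/16, -1/16, 5/8, -3/16] . (a_s_2, a_s_3, a_s_4, a_s_5) = 1/8
  [0, -3/16, -1/8, 3/4] . (a_s_2, a_s_3, a_s_4, a_s_5) = 1/16

Solving yields:
  a_s_2 = 7909/13847
  a_s_3 = 8989/13847
  a_s_4 = 7433/13847
  a_s_5 = 4640/13847

Starting state is s_3, so the absorption probability is a_s_3 = 8989/13847.

Answer: 8989/13847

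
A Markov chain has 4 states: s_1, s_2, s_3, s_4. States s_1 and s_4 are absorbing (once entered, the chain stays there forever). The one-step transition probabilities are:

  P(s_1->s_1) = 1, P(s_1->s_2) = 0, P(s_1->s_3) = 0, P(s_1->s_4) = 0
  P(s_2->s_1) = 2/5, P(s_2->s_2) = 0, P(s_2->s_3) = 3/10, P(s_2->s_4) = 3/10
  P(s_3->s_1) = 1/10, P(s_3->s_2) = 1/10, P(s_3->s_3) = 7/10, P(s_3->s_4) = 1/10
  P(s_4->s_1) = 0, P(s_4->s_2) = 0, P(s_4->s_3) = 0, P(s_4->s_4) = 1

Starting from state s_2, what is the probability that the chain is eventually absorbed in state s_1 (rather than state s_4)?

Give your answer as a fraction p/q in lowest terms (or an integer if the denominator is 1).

Let a_i = P(absorbed in s_1 | start in state i).
Boundary conditions: a_s_1 = 1, a_s_4 = 0.
For each transient state i, a_i = sum_j P(i->j) * a_j:
  a_s_2 = 2/5*a_s_1 + 0*a_s_2 + 3/10*a_s_3 + 3/10*a_s_4
  a_s_3 = 1/10*a_s_1 + 1/10*a_s_2 + 7/10*a_s_3 + 1/10*a_s_4

Substituting a_s_1 = 1 and a_s_4 = 0, rearrange to (I - Q) a = r where r[i] = P(i -> s_1):
  [1, -3/10] . (a_s_2, a_s_3) = 2/5
  [-1/10, 3/10] . (a_s_2, a_s_3) = 1/10

Solving yields:
  a_s_2 = 5/9
  a_s_3 = 14/27

Starting state is s_2, so the absorption probability is a_s_2 = 5/9.

Answer: 5/9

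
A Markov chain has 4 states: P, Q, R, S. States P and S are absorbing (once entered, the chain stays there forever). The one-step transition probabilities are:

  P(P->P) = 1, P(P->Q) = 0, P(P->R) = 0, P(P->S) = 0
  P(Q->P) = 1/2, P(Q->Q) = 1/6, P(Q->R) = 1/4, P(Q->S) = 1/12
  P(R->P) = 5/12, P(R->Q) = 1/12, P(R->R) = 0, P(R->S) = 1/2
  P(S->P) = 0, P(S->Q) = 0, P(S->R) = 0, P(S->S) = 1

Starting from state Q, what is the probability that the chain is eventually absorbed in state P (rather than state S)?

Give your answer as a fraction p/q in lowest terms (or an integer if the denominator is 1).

Answer: 29/39

Derivation:
Let a_i = P(absorbed in P | start in state i).
Boundary conditions: a_P = 1, a_S = 0.
For each transient state i, a_i = sum_j P(i->j) * a_j:
  a_Q = 1/2*a_P + 1/6*a_Q + 1/4*a_R + 1/12*a_S
  a_R = 5/12*a_P + 1/12*a_Q + 0*a_R + 1/2*a_S

Substituting a_P = 1 and a_S = 0, rearrange to (I - Q) a = r where r[i] = P(i -> P):
  [5/6, -1/4] . (a_Q, a_R) = 1/2
  [-1/12, 1] . (a_Q, a_R) = 5/12

Solving yields:
  a_Q = 29/39
  a_R = 56/117

Starting state is Q, so the absorption probability is a_Q = 29/39.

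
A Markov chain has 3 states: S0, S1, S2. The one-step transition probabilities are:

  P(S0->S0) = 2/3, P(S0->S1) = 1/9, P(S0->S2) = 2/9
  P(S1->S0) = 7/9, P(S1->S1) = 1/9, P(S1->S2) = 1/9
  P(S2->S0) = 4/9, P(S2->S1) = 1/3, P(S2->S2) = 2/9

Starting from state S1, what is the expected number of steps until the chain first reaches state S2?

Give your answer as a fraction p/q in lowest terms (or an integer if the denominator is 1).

Let h_i = expected steps to first reach S2 from state i.
Boundary: h_S2 = 0.
First-step equations for the other states:
  h_S0 = 1 + 2/3*h_S0 + 1/9*h_S1 + 2/9*h_S2
  h_S1 = 1 + 7/9*h_S0 + 1/9*h_S1 + 1/9*h_S2

Substituting h_S2 = 0 and rearranging gives the linear system (I - Q) h = 1:
  [1/3, -1/9] . (h_S0, h_S1) = 1
  [-7/9, 8/9] . (h_S0, h_S1) = 1

Solving yields:
  h_S0 = 81/17
  h_S1 = 90/17

Starting state is S1, so the expected hitting time is h_S1 = 90/17.

Answer: 90/17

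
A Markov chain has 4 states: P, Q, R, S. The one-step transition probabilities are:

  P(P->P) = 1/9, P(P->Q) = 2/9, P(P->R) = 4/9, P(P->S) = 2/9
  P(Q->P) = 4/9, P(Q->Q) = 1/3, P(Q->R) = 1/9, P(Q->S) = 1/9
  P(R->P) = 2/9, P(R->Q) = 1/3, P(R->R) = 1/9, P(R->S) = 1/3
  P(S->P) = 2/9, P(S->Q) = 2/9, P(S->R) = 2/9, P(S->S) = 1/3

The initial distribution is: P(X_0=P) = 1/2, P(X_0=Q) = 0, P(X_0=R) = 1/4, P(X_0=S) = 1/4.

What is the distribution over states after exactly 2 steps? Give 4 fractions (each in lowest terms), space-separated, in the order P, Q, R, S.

Answer: 7/27 23/81 16/81 7/27

Derivation:
Propagating the distribution step by step (d_{t+1} = d_t * P):
d_0 = (P=1/2, Q=0, R=1/4, S=1/4)
  d_1[P] = 1/2*1/9 + 0*4/9 + 1/4*2/9 + 1/4*2/9 = 1/6
  d_1[Q] = 1/2*2/9 + 0*1/3 + 1/4*1/3 + 1/4*2/9 = 1/4
  d_1[R] = 1/2*4/9 + 0*1/9 + 1/4*1/9 + 1/4*2/9 = 11/36
  d_1[S] = 1/2*2/9 + 0*1/9 + 1/4*1/3 + 1/4*1/3 = 5/18
d_1 = (P=1/6, Q=1/4, R=11/36, S=5/18)
  d_2[P] = 1/6*1/9 + 1/4*4/9 + 11/36*2/9 + 5/18*2/9 = 7/27
  d_2[Q] = 1/6*2/9 + 1/4*1/3 + 11/36*1/3 + 5/18*2/9 = 23/81
  d_2[R] = 1/6*4/9 + 1/4*1/9 + 11/36*1/9 + 5/18*2/9 = 16/81
  d_2[S] = 1/6*2/9 + 1/4*1/9 + 11/36*1/3 + 5/18*1/3 = 7/27
d_2 = (P=7/27, Q=23/81, R=16/81, S=7/27)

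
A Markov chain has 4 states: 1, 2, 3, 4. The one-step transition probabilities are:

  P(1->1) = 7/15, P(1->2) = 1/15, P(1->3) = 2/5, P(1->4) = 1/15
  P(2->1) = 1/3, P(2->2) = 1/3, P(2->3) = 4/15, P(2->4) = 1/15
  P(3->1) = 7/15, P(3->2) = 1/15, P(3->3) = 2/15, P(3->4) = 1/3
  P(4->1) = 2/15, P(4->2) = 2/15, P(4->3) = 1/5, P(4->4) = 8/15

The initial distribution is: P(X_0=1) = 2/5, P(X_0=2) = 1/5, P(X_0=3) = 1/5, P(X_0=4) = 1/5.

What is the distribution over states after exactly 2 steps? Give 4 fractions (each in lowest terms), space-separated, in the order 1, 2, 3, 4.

Answer: 17/45 131/1125 298/1125 271/1125

Derivation:
Propagating the distribution step by step (d_{t+1} = d_t * P):
d_0 = (1=2/5, 2=1/5, 3=1/5, 4=1/5)
  d_1[1] = 2/5*7/15 + 1/5*1/3 + 1/5*7/15 + 1/5*2/15 = 28/75
  d_1[2] = 2/5*1/15 + 1/5*1/3 + 1/5*1/15 + 1/5*2/15 = 2/15
  d_1[3] = 2/5*2/5 + 1/5*4/15 + 1/5*2/15 + 1/5*1/5 = 7/25
  d_1[4] = 2/5*1/15 + 1/5*1/15 + 1/5*1/3 + 1/5*8/15 = 16/75
d_1 = (1=28/75, 2=2/15, 3=7/25, 4=16/75)
  d_2[1] = 28/75*7/15 + 2/15*1/3 + 7/25*7/15 + 16/75*2/15 = 17/45
  d_2[2] = 28/75*1/15 + 2/15*1/3 + 7/25*1/15 + 16/75*2/15 = 131/1125
  d_2[3] = 28/75*2/5 + 2/15*4/15 + 7/25*2/15 + 16/75*1/5 = 298/1125
  d_2[4] = 28/75*1/15 + 2/15*1/15 + 7/25*1/3 + 16/75*8/15 = 271/1125
d_2 = (1=17/45, 2=131/1125, 3=298/1125, 4=271/1125)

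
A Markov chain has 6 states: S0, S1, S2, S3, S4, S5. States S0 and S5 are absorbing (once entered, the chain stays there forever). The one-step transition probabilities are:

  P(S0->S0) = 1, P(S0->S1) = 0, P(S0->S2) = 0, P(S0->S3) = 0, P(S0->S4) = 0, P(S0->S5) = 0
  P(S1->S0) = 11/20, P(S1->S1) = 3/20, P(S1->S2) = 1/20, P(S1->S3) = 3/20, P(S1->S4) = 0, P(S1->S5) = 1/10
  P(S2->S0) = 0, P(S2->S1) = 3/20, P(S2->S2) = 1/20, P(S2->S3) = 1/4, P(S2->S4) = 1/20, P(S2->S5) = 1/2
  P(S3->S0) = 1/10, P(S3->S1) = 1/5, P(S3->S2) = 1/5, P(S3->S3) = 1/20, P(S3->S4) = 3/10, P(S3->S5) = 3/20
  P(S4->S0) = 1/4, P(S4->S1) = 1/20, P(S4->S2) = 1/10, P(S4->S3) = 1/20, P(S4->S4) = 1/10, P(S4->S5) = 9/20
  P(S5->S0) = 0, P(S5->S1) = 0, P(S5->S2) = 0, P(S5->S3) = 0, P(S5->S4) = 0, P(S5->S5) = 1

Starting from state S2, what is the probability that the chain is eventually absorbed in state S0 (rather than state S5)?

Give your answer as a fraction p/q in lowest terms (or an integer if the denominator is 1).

Answer: 23430/94063

Derivation:
Let a_i = P(absorbed in S0 | start in state i).
Boundary conditions: a_S0 = 1, a_S5 = 0.
For each transient state i, a_i = sum_j P(i->j) * a_j:
  a_S1 = 11/20*a_S0 + 3/20*a_S1 + 1/20*a_S2 + 3/20*a_S3 + 0*a_S4 + 1/10*a_S5
  a_S2 = 0*a_S0 + 3/20*a_S1 + 1/20*a_S2 + 1/4*a_S3 + 1/20*a_S4 + 1/2*a_S5
  a_S3 = 1/10*a_S0 + 1/5*a_S1 + 1/5*a_S2 + 1/20*a_S3 + 3/10*a_S4 + 3/20*a_S5
  a_S4 = 1/4*a_S0 + 1/20*a_S1 + 1/10*a_S2 + 1/20*a_S3 + 1/10*a_S4 + 9/20*a_S5

Substituting a_S0 = 1 and a_S5 = 0, rearrange to (I - Q) a = r where r[i] = P(i -> S0):
  [17/20, -1/20, -3/20, 0] . (a_S1, a_S2, a_S3, a_S4) = 11/20
  [-3/20, 19/20, -1/4, -1/20] . (a_S1, a_S2, a_S3, a_S4) = 0
  [-1/5, -1/5, 19/20, -3/10] . (a_S1, a_S2, a_S3, a_S4) = 1/10
  [-1/20, -1/10, -1/20, 9/10] . (a_S1, a_S2, a_S3, a_S4) = 1/4

Solving yields:
  a_S1 = 69379/94063
  a_S2 = 23430/94063
  a_S3 = 40440/94063
  a_S4 = 34833/94063

Starting state is S2, so the absorption probability is a_S2 = 23430/94063.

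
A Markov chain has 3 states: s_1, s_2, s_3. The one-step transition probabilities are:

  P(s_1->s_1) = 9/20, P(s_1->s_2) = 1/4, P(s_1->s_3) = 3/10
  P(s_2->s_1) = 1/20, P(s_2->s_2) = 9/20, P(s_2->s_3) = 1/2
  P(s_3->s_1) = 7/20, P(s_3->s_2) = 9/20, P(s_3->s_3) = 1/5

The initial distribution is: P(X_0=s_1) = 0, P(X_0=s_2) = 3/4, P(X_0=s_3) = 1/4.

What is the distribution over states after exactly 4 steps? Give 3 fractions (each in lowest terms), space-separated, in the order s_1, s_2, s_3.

Propagating the distribution step by step (d_{t+1} = d_t * P):
d_0 = (s_1=0, s_2=3/4, s_3=1/4)
  d_1[s_1] = 0*9/20 + 3/4*1/20 + 1/4*7/20 = 1/8
  d_1[s_2] = 0*1/4 + 3/4*9/20 + 1/4*9/20 = 9/20
  d_1[s_3] = 0*3/10 + 3/4*1/2 + 1/4*1/5 = 17/40
d_1 = (s_1=1/8, s_2=9/20, s_3=17/40)
  d_2[s_1] = 1/8*9/20 + 9/20*1/20 + 17/40*7/20 = 91/400
  d_2[s_2] = 1/8*1/4 + 9/20*9/20 + 17/40*9/20 = 17/40
  d_2[s_3] = 1/8*3/10 + 9/20*1/2 + 17/40*1/5 = 139/400
d_2 = (s_1=91/400, s_2=17/40, s_3=139/400)
  d_3[s_1] = 91/400*9/20 + 17/40*1/20 + 139/400*7/20 = 981/4000
  d_3[s_2] = 91/400*1/4 + 17/40*9/20 + 139/400*9/20 = 809/2000
  d_3[s_3] = 91/400*3/10 + 17/40*1/2 + 139/400*1/5 = 1401/4000
d_3 = (s_1=981/4000, s_2=809/2000, s_3=1401/4000)
  d_4[s_1] = 981/4000*9/20 + 809/2000*1/20 + 1401/4000*7/20 = 10127/40000
  d_4[s_2] = 981/4000*1/4 + 809/2000*9/20 + 1401/4000*9/20 = 8019/20000
  d_4[s_3] = 981/4000*3/10 + 809/2000*1/2 + 1401/4000*1/5 = 2767/8000
d_4 = (s_1=10127/40000, s_2=8019/20000, s_3=2767/8000)

Answer: 10127/40000 8019/20000 2767/8000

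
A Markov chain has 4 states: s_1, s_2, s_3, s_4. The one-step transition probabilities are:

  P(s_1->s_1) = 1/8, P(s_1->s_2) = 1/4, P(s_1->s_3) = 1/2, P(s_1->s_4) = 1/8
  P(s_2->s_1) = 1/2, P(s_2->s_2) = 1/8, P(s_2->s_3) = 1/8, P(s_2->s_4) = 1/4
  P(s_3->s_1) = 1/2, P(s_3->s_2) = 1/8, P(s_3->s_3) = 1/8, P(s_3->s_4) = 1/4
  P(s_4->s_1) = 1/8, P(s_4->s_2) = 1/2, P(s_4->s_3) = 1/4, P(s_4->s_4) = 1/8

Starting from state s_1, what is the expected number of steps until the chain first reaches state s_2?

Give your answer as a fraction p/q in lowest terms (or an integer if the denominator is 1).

Answer: 4

Derivation:
Let h_i = expected steps to first reach s_2 from state i.
Boundary: h_s_2 = 0.
First-step equations for the other states:
  h_s_1 = 1 + 1/8*h_s_1 + 1/4*h_s_2 + 1/2*h_s_3 + 1/8*h_s_4
  h_s_3 = 1 + 1/2*h_s_1 + 1/8*h_s_2 + 1/8*h_s_3 + 1/4*h_s_4
  h_s_4 = 1 + 1/8*h_s_1 + 1/2*h_s_2 + 1/4*h_s_3 + 1/8*h_s_4

Substituting h_s_2 = 0 and rearranging gives the linear system (I - Q) h = 1:
  [7/8, -1/2, -1/8] . (h_s_1, h_s_3, h_s_4) = 1
  [-1/2, 7/8, -1/4] . (h_s_1, h_s_3, h_s_4) = 1
  [-1/8, -1/4, 7/8] . (h_s_1, h_s_3, h_s_4) = 1

Solving yields:
  h_s_1 = 4
  h_s_3 = 64/15
  h_s_4 = 44/15

Starting state is s_1, so the expected hitting time is h_s_1 = 4.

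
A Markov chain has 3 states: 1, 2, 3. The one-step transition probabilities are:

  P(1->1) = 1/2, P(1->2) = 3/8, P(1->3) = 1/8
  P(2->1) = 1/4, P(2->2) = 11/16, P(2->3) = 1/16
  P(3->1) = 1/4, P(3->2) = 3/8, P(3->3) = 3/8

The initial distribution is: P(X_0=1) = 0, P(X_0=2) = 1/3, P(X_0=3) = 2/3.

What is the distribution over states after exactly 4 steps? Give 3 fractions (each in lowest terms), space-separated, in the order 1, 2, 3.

Answer: 85/256 106843/196608 24485/196608

Derivation:
Propagating the distribution step by step (d_{t+1} = d_t * P):
d_0 = (1=0, 2=1/3, 3=2/3)
  d_1[1] = 0*1/2 + 1/3*1/4 + 2/3*1/4 = 1/4
  d_1[2] = 0*3/8 + 1/3*11/16 + 2/3*3/8 = 23/48
  d_1[3] = 0*1/8 + 1/3*1/16 + 2/3*3/8 = 13/48
d_1 = (1=1/4, 2=23/48, 3=13/48)
  d_2[1] = 1/4*1/2 + 23/48*1/4 + 13/48*1/4 = 5/16
  d_2[2] = 1/4*3/8 + 23/48*11/16 + 13/48*3/8 = 403/768
  d_2[3] = 1/4*1/8 + 23/48*1/16 + 13/48*3/8 = 125/768
d_2 = (1=5/16, 2=403/768, 3=125/768)
  d_3[1] = 5/16*1/2 + 403/768*1/4 + 125/768*1/4 = 21/64
  d_3[2] = 5/16*3/8 + 403/768*11/16 + 125/768*3/8 = 6623/12288
  d_3[3] = 5/16*1/8 + 403/768*1/16 + 125/768*3/8 = 1633/12288
d_3 = (1=21/64, 2=6623/12288, 3=1633/12288)
  d_4[1] = 21/64*1/2 + 6623/12288*1/4 + 1633/12288*1/4 = 85/256
  d_4[2] = 21/64*3/8 + 6623/12288*11/16 + 1633/12288*3/8 = 106843/196608
  d_4[3] = 21/64*1/8 + 6623/12288*1/16 + 1633/12288*3/8 = 24485/196608
d_4 = (1=85/256, 2=106843/196608, 3=24485/196608)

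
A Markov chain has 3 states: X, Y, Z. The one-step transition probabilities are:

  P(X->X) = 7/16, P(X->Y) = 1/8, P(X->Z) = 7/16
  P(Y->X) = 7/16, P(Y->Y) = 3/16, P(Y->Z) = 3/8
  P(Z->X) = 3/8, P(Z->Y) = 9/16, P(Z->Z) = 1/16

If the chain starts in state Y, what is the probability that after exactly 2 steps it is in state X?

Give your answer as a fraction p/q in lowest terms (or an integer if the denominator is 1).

Answer: 53/128

Derivation:
Computing P^2 by repeated multiplication:
P^1 =
  X: [7/16, 1/8, 7/16]
  Y: [7/16, 3/16, 3/8]
  Z: [3/8, 9/16, 1/16]
P^2 =
  X: [105/256, 83/256, 17/64]
  Y: [53/128, 77/256, 73/256]
  Z: [111/256, 3/16, 97/256]

(P^2)[Y -> X] = 53/128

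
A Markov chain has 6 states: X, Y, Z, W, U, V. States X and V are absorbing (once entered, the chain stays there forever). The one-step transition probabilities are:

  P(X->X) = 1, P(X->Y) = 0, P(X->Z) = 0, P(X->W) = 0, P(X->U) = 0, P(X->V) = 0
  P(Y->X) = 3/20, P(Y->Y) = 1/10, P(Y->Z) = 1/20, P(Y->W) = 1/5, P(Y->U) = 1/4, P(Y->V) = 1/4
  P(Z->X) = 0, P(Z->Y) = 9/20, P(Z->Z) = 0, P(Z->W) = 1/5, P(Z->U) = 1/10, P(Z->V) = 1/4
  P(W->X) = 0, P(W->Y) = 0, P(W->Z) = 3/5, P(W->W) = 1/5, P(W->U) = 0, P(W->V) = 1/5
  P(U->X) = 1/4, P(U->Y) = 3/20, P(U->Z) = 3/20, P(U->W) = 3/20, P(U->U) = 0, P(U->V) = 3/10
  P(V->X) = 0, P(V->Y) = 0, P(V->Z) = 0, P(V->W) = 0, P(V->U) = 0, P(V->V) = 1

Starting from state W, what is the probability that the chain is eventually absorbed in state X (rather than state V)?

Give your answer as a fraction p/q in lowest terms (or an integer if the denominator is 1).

Let a_i = P(absorbed in X | start in state i).
Boundary conditions: a_X = 1, a_V = 0.
For each transient state i, a_i = sum_j P(i->j) * a_j:
  a_Y = 3/20*a_X + 1/10*a_Y + 1/20*a_Z + 1/5*a_W + 1/4*a_U + 1/4*a_V
  a_Z = 0*a_X + 9/20*a_Y + 0*a_Z + 1/5*a_W + 1/10*a_U + 1/4*a_V
  a_W = 0*a_X + 0*a_Y + 3/5*a_Z + 1/5*a_W + 0*a_U + 1/5*a_V
  a_U = 1/4*a_X + 3/20*a_Y + 3/20*a_Z + 3/20*a_W + 0*a_U + 3/10*a_V

Substituting a_X = 1 and a_V = 0, rearrange to (I - Q) a = r where r[i] = P(i -> X):
  [9/10, -1/20, -1/5, -1/4] . (a_Y, a_Z, a_W, a_U) = 3/20
  [-9/20, 1, -1/5, -1/10] . (a_Y, a_Z, a_W, a_U) = 0
  [0, -3/5, 4/5, 0] . (a_Y, a_Z, a_W, a_U) = 0
  [-3/20, -3/20, -3/20, 1] . (a_Y, a_Z, a_W, a_U) = 1/4

Solving yields:
  a_Y = 646/2087
  a_Z = 428/2087
  a_W = 321/2087
  a_U = 731/2087

Starting state is W, so the absorption probability is a_W = 321/2087.

Answer: 321/2087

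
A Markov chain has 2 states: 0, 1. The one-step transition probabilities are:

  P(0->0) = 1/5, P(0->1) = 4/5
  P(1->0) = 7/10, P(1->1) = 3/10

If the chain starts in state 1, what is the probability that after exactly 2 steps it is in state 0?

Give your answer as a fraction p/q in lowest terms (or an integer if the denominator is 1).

Answer: 7/20

Derivation:
Computing P^2 by repeated multiplication:
P^1 =
  0: [1/5, 4/5]
  1: [7/10, 3/10]
P^2 =
  0: [3/5, 2/5]
  1: [7/20, 13/20]

(P^2)[1 -> 0] = 7/20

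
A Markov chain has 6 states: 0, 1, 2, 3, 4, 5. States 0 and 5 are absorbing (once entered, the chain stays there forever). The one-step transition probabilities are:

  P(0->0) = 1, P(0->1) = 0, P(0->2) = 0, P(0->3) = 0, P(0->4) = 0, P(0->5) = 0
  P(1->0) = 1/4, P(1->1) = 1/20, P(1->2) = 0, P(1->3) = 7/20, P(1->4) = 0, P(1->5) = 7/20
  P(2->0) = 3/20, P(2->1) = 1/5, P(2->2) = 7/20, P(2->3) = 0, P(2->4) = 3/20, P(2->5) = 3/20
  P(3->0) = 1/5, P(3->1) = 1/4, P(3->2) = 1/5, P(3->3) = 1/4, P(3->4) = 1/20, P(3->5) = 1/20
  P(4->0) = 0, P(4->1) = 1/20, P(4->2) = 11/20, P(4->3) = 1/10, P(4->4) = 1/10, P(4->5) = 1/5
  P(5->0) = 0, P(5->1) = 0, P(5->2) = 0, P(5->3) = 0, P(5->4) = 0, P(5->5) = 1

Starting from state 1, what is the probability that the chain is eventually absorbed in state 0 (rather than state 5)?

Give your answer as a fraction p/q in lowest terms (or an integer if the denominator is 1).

Answer: 22196/46801

Derivation:
Let a_i = P(absorbed in 0 | start in state i).
Boundary conditions: a_0 = 1, a_5 = 0.
For each transient state i, a_i = sum_j P(i->j) * a_j:
  a_1 = 1/4*a_0 + 1/20*a_1 + 0*a_2 + 7/20*a_3 + 0*a_4 + 7/20*a_5
  a_2 = 3/20*a_0 + 1/5*a_1 + 7/20*a_2 + 0*a_3 + 3/20*a_4 + 3/20*a_5
  a_3 = 1/5*a_0 + 1/4*a_1 + 1/5*a_2 + 1/4*a_3 + 1/20*a_4 + 1/20*a_5
  a_4 = 0*a_0 + 1/20*a_1 + 11/20*a_2 + 1/10*a_3 + 1/10*a_4 + 1/5*a_5

Substituting a_0 = 1 and a_5 = 0, rearrange to (I - Q) a = r where r[i] = P(i -> 0):
  [19/20, 0, -7/20, 0] . (a_1, a_2, a_3, a_4) = 1/4
  [-1/5, 13/20, 0, -3/20] . (a_1, a_2, a_3, a_4) = 3/20
  [-1/4, -1/5, 3/4, -1/20] . (a_1, a_2, a_3, a_4) = 1/5
  [-1/20, -11/20, -1/10, 9/10] . (a_1, a_2, a_3, a_4) = 0

Solving yields:
  a_1 = 22196/46801
  a_2 = 21656/46801
  a_3 = 26817/46801
  a_4 = 17447/46801

Starting state is 1, so the absorption probability is a_1 = 22196/46801.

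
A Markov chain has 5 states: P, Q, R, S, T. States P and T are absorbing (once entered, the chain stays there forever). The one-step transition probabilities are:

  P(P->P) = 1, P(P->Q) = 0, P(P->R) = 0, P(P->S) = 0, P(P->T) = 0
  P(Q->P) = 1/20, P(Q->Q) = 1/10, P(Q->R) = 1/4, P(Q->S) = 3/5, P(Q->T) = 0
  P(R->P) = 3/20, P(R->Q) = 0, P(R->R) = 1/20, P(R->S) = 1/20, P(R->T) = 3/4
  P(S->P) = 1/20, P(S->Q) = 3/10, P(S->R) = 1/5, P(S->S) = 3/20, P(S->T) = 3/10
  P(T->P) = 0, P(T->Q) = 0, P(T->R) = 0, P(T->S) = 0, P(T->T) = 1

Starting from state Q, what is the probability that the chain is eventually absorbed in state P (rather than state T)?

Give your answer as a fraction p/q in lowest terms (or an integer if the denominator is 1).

Answer: 317/1448

Derivation:
Let a_i = P(absorbed in P | start in state i).
Boundary conditions: a_P = 1, a_T = 0.
For each transient state i, a_i = sum_j P(i->j) * a_j:
  a_Q = 1/20*a_P + 1/10*a_Q + 1/4*a_R + 3/5*a_S + 0*a_T
  a_R = 3/20*a_P + 0*a_Q + 1/20*a_R + 1/20*a_S + 3/4*a_T
  a_S = 1/20*a_P + 3/10*a_Q + 1/5*a_R + 3/20*a_S + 3/10*a_T

Substituting a_P = 1 and a_T = 0, rearrange to (I - Q) a = r where r[i] = P(i -> P):
  [9/10, -1/4, -3/5] . (a_Q, a_R, a_S) = 1/20
  [0, 19/20, -1/20] . (a_Q, a_R, a_S) = 3/20
  [-3/10, -1/5, 17/20] . (a_Q, a_R, a_S) = 1/20

Solving yields:
  a_Q = 317/1448
  a_R = 121/724
  a_S = 127/724

Starting state is Q, so the absorption probability is a_Q = 317/1448.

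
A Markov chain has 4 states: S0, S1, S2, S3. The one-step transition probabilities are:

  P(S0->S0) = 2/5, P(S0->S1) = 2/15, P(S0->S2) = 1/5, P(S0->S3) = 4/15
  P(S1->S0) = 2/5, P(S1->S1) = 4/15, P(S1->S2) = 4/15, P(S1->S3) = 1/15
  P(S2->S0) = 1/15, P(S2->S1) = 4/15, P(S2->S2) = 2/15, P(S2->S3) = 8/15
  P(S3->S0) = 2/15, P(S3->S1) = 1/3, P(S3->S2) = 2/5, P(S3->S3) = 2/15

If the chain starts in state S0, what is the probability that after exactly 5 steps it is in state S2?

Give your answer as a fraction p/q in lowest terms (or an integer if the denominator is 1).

Answer: 63281/253125

Derivation:
Computing P^5 by repeated multiplication:
P^1 =
  S0: [2/5, 2/15, 1/5, 4/15]
  S1: [2/5, 4/15, 4/15, 1/15]
  S2: [1/15, 4/15, 2/15, 8/15]
  S3: [2/15, 1/3, 2/5, 2/15]
P^2 =
  S0: [59/225, 52/225, 56/225, 58/225]
  S1: [22/75, 49/225, 16/75, 62/225]
  S2: [16/75, 22/75, 71/225, 8/45]
  S3: [52/225, 58/225, 2/9, 13/45]
P^3 =
  S0: [838/3375, 56/225, 169/675, 284/1125]
  S1: [862/3375, 166/675, 862/3375, 821/3375]
  S2: [167/675, 844/3375, 158/675, 302/1125]
  S3: [56/225, 287/1125, 878/3375, 796/3375]
P^4 =
  S0: [12617/50625, 12676/50625, 12676/50625, 12656/50625]
  S1: [12656/50625, 4199/16875, 12556/50625, 1424/5625]
  S2: [12676/50625, 12736/50625, 1433/5625, 12316/50625]
  S3: [12676/50625, 12616/50625, 12496/50625, 4279/16875]
P^5 =
  S0: [189746/759375, 189922/759375, 63281/253125, 2344/9375]
  S1: [189706/759375, 190004/759375, 190364/759375, 189301/759375]
  S2: [190001/759375, 189464/759375, 188662/759375, 191248/759375]
  S3: [189922/759375, 37997/151875, 63502/253125, 188962/759375]

(P^5)[S0 -> S2] = 63281/253125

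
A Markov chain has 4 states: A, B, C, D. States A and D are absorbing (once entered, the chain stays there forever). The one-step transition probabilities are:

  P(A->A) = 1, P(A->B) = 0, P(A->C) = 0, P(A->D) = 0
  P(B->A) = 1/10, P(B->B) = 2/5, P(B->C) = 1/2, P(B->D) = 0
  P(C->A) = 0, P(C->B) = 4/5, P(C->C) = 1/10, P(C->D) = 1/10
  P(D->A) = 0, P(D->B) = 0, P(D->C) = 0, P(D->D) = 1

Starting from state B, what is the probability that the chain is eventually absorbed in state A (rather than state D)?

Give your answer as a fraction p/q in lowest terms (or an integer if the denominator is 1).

Answer: 9/14

Derivation:
Let a_i = P(absorbed in A | start in state i).
Boundary conditions: a_A = 1, a_D = 0.
For each transient state i, a_i = sum_j P(i->j) * a_j:
  a_B = 1/10*a_A + 2/5*a_B + 1/2*a_C + 0*a_D
  a_C = 0*a_A + 4/5*a_B + 1/10*a_C + 1/10*a_D

Substituting a_A = 1 and a_D = 0, rearrange to (I - Q) a = r where r[i] = P(i -> A):
  [3/5, -1/2] . (a_B, a_C) = 1/10
  [-4/5, 9/10] . (a_B, a_C) = 0

Solving yields:
  a_B = 9/14
  a_C = 4/7

Starting state is B, so the absorption probability is a_B = 9/14.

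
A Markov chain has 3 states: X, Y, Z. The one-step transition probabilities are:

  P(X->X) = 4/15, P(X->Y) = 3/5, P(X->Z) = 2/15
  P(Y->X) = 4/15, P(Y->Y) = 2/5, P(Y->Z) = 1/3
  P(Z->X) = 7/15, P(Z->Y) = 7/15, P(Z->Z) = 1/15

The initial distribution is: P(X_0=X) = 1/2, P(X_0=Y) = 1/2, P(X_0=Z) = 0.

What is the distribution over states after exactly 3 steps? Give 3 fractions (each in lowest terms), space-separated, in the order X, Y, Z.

Propagating the distribution step by step (d_{t+1} = d_t * P):
d_0 = (X=1/2, Y=1/2, Z=0)
  d_1[X] = 1/2*4/15 + 1/2*4/15 + 0*7/15 = 4/15
  d_1[Y] = 1/2*3/5 + 1/2*2/5 + 0*7/15 = 1/2
  d_1[Z] = 1/2*2/15 + 1/2*1/3 + 0*1/15 = 7/30
d_1 = (X=4/15, Y=1/2, Z=7/30)
  d_2[X] = 4/15*4/15 + 1/2*4/15 + 7/30*7/15 = 47/150
  d_2[Y] = 4/15*3/5 + 1/2*2/5 + 7/30*7/15 = 211/450
  d_2[Z] = 4/15*2/15 + 1/2*1/3 + 7/30*1/15 = 49/225
d_2 = (X=47/150, Y=211/450, Z=49/225)
  d_3[X] = 47/150*4/15 + 211/450*4/15 + 49/225*7/15 = 349/1125
  d_3[Y] = 47/150*3/5 + 211/450*2/5 + 49/225*7/15 = 3221/6750
  d_3[Z] = 47/150*2/15 + 211/450*1/3 + 49/225*1/15 = 287/1350
d_3 = (X=349/1125, Y=3221/6750, Z=287/1350)

Answer: 349/1125 3221/6750 287/1350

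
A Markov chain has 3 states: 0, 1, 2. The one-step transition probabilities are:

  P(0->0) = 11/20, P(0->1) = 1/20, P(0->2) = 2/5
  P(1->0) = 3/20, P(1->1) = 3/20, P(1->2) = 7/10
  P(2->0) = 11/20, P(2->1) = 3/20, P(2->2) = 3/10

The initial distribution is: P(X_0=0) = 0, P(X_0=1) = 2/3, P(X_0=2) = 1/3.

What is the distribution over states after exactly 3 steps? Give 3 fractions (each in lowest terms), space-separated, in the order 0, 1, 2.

Propagating the distribution step by step (d_{t+1} = d_t * P):
d_0 = (0=0, 1=2/3, 2=1/3)
  d_1[0] = 0*11/20 + 2/3*3/20 + 1/3*11/20 = 17/60
  d_1[1] = 0*1/20 + 2/3*3/20 + 1/3*3/20 = 3/20
  d_1[2] = 0*2/5 + 2/3*7/10 + 1/3*3/10 = 17/30
d_1 = (0=17/60, 1=3/20, 2=17/30)
  d_2[0] = 17/60*11/20 + 3/20*3/20 + 17/30*11/20 = 49/100
  d_2[1] = 17/60*1/20 + 3/20*3/20 + 17/30*3/20 = 73/600
  d_2[2] = 17/60*2/5 + 3/20*7/10 + 17/30*3/10 = 233/600
d_2 = (0=49/100, 1=73/600, 2=233/600)
  d_3[0] = 49/100*11/20 + 73/600*3/20 + 233/600*11/20 = 188/375
  d_3[1] = 49/100*1/20 + 73/600*3/20 + 233/600*3/20 = 101/1000
  d_3[2] = 49/100*2/5 + 73/600*7/10 + 233/600*3/10 = 1193/3000
d_3 = (0=188/375, 1=101/1000, 2=1193/3000)

Answer: 188/375 101/1000 1193/3000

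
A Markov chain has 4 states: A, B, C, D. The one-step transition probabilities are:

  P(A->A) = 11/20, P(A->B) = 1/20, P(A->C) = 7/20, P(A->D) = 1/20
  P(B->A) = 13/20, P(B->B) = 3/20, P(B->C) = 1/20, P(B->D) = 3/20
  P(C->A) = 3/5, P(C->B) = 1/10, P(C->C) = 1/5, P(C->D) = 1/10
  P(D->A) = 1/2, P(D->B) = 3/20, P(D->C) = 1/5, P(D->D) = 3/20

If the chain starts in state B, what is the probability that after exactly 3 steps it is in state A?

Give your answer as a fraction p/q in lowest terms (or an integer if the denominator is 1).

Answer: 4543/8000

Derivation:
Computing P^3 by repeated multiplication:
P^1 =
  A: [11/20, 1/20, 7/20, 1/20]
  B: [13/20, 3/20, 1/20, 3/20]
  C: [3/5, 1/10, 1/5, 1/10]
  D: [1/2, 3/20, 1/5, 3/20]
P^2 =
  A: [57/100, 31/400, 11/40, 31/400]
  B: [14/25, 33/400, 11/40, 33/400]
  C: [113/200, 2/25, 11/40, 2/25]
  D: [227/400, 9/100, 101/400, 9/100]
P^3 =
  A: [4541/8000, 317/4000, 2191/8000, 317/4000]
  B: [4543/8000, 321/4000, 2173/8000, 321/4000]
  C: [2271/4000, 319/4000, 1091/4000, 319/4000]
  D: [4537/8000, 129/1600, 2173/8000, 129/1600]

(P^3)[B -> A] = 4543/8000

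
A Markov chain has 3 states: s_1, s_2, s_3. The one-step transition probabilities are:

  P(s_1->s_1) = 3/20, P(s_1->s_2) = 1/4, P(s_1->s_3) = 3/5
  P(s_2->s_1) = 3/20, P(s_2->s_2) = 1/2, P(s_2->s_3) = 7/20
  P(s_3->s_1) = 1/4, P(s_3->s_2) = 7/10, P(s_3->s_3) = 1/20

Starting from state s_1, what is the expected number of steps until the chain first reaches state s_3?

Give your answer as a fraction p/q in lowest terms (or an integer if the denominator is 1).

Answer: 60/31

Derivation:
Let h_i = expected steps to first reach s_3 from state i.
Boundary: h_s_3 = 0.
First-step equations for the other states:
  h_s_1 = 1 + 3/20*h_s_1 + 1/4*h_s_2 + 3/5*h_s_3
  h_s_2 = 1 + 3/20*h_s_1 + 1/2*h_s_2 + 7/20*h_s_3

Substituting h_s_3 = 0 and rearranging gives the linear system (I - Q) h = 1:
  [17/20, -1/4] . (h_s_1, h_s_2) = 1
  [-3/20, 1/2] . (h_s_1, h_s_2) = 1

Solving yields:
  h_s_1 = 60/31
  h_s_2 = 80/31

Starting state is s_1, so the expected hitting time is h_s_1 = 60/31.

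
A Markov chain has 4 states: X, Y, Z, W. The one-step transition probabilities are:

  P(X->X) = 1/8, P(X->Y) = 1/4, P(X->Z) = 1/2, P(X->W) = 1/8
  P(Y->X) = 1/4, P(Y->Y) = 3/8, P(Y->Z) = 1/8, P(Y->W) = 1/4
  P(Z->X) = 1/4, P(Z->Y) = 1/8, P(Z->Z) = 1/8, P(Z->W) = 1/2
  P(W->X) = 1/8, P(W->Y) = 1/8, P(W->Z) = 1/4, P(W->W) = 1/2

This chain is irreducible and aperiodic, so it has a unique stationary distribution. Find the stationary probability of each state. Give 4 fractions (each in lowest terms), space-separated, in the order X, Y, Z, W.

The stationary distribution satisfies pi = pi * P, i.e.:
  pi_X = 1/8*pi_X + 1/4*pi_Y + 1/4*pi_Z + 1/8*pi_W
  pi_Y = 1/4*pi_X + 3/8*pi_Y + 1/8*pi_Z + 1/8*pi_W
  pi_Z = 1/2*pi_X + 1/8*pi_Y + 1/8*pi_Z + 1/4*pi_W
  pi_W = 1/8*pi_X + 1/4*pi_Y + 1/2*pi_Z + 1/2*pi_W
with normalization: pi_X + pi_Y + pi_Z + pi_W = 1.

Using the first 3 balance equations plus normalization, the linear system A*pi = b is:
  [-7/8, 1/4, 1/4, 1/8] . pi = 0
  [1/4, -5/8, 1/8, 1/8] . pi = 0
  [1/2, 1/8, -7/8, 1/4] . pi = 0
  [1, 1, 1, 1] . pi = 1

Solving yields:
  pi_X = 37/206
  pi_Y = 81/412
  pi_Z = 99/412
  pi_W = 79/206

Verification (pi * P):
  37/206*1/8 + 81/412*1/4 + 99/412*1/4 + 79/206*1/8 = 37/206 = pi_X  (ok)
  37/206*1/4 + 81/412*3/8 + 99/412*1/8 + 79/206*1/8 = 81/412 = pi_Y  (ok)
  37/206*1/2 + 81/412*1/8 + 99/412*1/8 + 79/206*1/4 = 99/412 = pi_Z  (ok)
  37/206*1/8 + 81/412*1/4 + 99/412*1/2 + 79/206*1/2 = 79/206 = pi_W  (ok)

Answer: 37/206 81/412 99/412 79/206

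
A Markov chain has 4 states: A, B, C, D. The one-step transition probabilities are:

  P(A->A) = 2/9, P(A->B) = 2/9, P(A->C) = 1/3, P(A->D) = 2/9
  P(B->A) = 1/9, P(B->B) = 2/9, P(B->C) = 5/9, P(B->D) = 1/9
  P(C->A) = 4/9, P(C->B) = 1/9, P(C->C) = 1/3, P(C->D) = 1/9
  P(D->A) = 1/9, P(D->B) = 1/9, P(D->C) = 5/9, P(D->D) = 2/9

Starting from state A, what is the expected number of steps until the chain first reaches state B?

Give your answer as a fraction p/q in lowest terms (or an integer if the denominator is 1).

Answer: 249/40

Derivation:
Let h_i = expected steps to first reach B from state i.
Boundary: h_B = 0.
First-step equations for the other states:
  h_A = 1 + 2/9*h_A + 2/9*h_B + 1/3*h_C + 2/9*h_D
  h_C = 1 + 4/9*h_A + 1/9*h_B + 1/3*h_C + 1/9*h_D
  h_D = 1 + 1/9*h_A + 1/9*h_B + 5/9*h_C + 2/9*h_D

Substituting h_B = 0 and rearranging gives the linear system (I - Q) h = 1:
  [7/9, -1/3, -2/9] . (h_A, h_C, h_D) = 1
  [-4/9, 2/3, -1/9] . (h_A, h_C, h_D) = 1
  [-1/9, -5/9, 7/9] . (h_A, h_C, h_D) = 1

Solving yields:
  h_A = 249/40
  h_C = 273/40
  h_D = 141/20

Starting state is A, so the expected hitting time is h_A = 249/40.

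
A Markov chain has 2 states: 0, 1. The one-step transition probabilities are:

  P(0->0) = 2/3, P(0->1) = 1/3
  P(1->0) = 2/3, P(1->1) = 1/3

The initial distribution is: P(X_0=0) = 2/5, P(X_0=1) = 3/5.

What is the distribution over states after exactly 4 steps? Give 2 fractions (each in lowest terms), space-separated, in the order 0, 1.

Answer: 2/3 1/3

Derivation:
Propagating the distribution step by step (d_{t+1} = d_t * P):
d_0 = (0=2/5, 1=3/5)
  d_1[0] = 2/5*2/3 + 3/5*2/3 = 2/3
  d_1[1] = 2/5*1/3 + 3/5*1/3 = 1/3
d_1 = (0=2/3, 1=1/3)
  d_2[0] = 2/3*2/3 + 1/3*2/3 = 2/3
  d_2[1] = 2/3*1/3 + 1/3*1/3 = 1/3
d_2 = (0=2/3, 1=1/3)
  d_3[0] = 2/3*2/3 + 1/3*2/3 = 2/3
  d_3[1] = 2/3*1/3 + 1/3*1/3 = 1/3
d_3 = (0=2/3, 1=1/3)
  d_4[0] = 2/3*2/3 + 1/3*2/3 = 2/3
  d_4[1] = 2/3*1/3 + 1/3*1/3 = 1/3
d_4 = (0=2/3, 1=1/3)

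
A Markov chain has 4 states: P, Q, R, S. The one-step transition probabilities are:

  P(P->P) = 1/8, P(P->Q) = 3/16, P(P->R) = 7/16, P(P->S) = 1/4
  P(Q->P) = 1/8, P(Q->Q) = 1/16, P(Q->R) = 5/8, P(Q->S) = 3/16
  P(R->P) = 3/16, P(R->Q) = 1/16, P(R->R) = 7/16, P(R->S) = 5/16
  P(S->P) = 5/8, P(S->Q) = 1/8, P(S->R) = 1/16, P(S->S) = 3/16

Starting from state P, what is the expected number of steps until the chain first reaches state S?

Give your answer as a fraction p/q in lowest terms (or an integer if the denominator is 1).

Answer: 4704/1277

Derivation:
Let h_i = expected steps to first reach S from state i.
Boundary: h_S = 0.
First-step equations for the other states:
  h_P = 1 + 1/8*h_P + 3/16*h_Q + 7/16*h_R + 1/4*h_S
  h_Q = 1 + 1/8*h_P + 1/16*h_Q + 5/8*h_R + 3/16*h_S
  h_R = 1 + 3/16*h_P + 1/16*h_Q + 7/16*h_R + 5/16*h_S

Substituting h_S = 0 and rearranging gives the linear system (I - Q) h = 1:
  [7/8, -3/16, -7/16] . (h_P, h_Q, h_R) = 1
  [-1/8, 15/16, -5/8] . (h_P, h_Q, h_R) = 1
  [-3/16, -1/16, 9/16] . (h_P, h_Q, h_R) = 1

Solving yields:
  h_P = 4704/1277
  h_Q = 4912/1277
  h_R = 4384/1277

Starting state is P, so the expected hitting time is h_P = 4704/1277.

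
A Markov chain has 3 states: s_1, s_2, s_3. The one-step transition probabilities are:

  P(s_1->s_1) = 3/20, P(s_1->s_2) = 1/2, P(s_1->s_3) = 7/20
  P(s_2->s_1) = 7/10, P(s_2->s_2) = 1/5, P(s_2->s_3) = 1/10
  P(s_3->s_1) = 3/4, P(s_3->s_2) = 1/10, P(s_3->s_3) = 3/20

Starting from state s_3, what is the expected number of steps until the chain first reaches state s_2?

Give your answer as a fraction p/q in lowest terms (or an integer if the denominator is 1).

Let h_i = expected steps to first reach s_2 from state i.
Boundary: h_s_2 = 0.
First-step equations for the other states:
  h_s_1 = 1 + 3/20*h_s_1 + 1/2*h_s_2 + 7/20*h_s_3
  h_s_3 = 1 + 3/4*h_s_1 + 1/10*h_s_2 + 3/20*h_s_3

Substituting h_s_2 = 0 and rearranging gives the linear system (I - Q) h = 1:
  [17/20, -7/20] . (h_s_1, h_s_3) = 1
  [-3/4, 17/20] . (h_s_1, h_s_3) = 1

Solving yields:
  h_s_1 = 60/23
  h_s_3 = 80/23

Starting state is s_3, so the expected hitting time is h_s_3 = 80/23.

Answer: 80/23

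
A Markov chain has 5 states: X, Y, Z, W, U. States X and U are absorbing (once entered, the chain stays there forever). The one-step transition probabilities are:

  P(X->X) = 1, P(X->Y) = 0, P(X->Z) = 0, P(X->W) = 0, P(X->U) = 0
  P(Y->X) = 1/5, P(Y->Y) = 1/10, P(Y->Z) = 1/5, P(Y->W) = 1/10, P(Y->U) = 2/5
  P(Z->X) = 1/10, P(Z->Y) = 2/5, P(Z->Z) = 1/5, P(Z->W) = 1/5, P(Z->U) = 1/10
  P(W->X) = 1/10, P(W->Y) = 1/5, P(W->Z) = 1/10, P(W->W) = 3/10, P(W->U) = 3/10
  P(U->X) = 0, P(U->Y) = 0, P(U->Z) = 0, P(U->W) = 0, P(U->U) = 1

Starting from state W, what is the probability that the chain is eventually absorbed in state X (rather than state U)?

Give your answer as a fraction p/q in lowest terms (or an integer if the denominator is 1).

Let a_i = P(absorbed in X | start in state i).
Boundary conditions: a_X = 1, a_U = 0.
For each transient state i, a_i = sum_j P(i->j) * a_j:
  a_Y = 1/5*a_X + 1/10*a_Y + 1/5*a_Z + 1/10*a_W + 2/5*a_U
  a_Z = 1/10*a_X + 2/5*a_Y + 1/5*a_Z + 1/5*a_W + 1/10*a_U
  a_W = 1/10*a_X + 1/5*a_Y + 1/10*a_Z + 3/10*a_W + 3/10*a_U

Substituting a_X = 1 and a_U = 0, rearrange to (I - Q) a = r where r[i] = P(i -> X):
  [9/10, -1/5, -1/10] . (a_Y, a_Z, a_W) = 1/5
  [-2/5, 4/5, -1/5] . (a_Y, a_Z, a_W) = 1/10
  [-1/5, -1/10, 7/10] . (a_Y, a_Z, a_W) = 1/10

Solving yields:
  a_Y = 45/134
  a_Z = 49/134
  a_W = 39/134

Starting state is W, so the absorption probability is a_W = 39/134.

Answer: 39/134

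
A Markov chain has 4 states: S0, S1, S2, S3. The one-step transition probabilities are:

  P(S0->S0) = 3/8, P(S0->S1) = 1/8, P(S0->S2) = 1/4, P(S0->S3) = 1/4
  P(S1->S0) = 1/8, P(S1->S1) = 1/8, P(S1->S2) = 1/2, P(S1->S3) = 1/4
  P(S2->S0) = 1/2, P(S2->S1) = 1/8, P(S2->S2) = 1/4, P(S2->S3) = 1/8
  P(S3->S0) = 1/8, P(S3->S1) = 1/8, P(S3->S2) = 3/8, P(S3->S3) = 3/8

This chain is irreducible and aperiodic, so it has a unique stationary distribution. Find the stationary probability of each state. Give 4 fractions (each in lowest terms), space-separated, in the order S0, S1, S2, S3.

Answer: 49/152 1/8 71/228 55/228

Derivation:
The stationary distribution satisfies pi = pi * P, i.e.:
  pi_S0 = 3/8*pi_S0 + 1/8*pi_S1 + 1/2*pi_S2 + 1/8*pi_S3
  pi_S1 = 1/8*pi_S0 + 1/8*pi_S1 + 1/8*pi_S2 + 1/8*pi_S3
  pi_S2 = 1/4*pi_S0 + 1/2*pi_S1 + 1/4*pi_S2 + 3/8*pi_S3
  pi_S3 = 1/4*pi_S0 + 1/4*pi_S1 + 1/8*pi_S2 + 3/8*pi_S3
with normalization: pi_S0 + pi_S1 + pi_S2 + pi_S3 = 1.

Using the first 3 balance equations plus normalization, the linear system A*pi = b is:
  [-5/8, 1/8, 1/2, 1/8] . pi = 0
  [1/8, -7/8, 1/8, 1/8] . pi = 0
  [1/4, 1/2, -3/4, 3/8] . pi = 0
  [1, 1, 1, 1] . pi = 1

Solving yields:
  pi_S0 = 49/152
  pi_S1 = 1/8
  pi_S2 = 71/228
  pi_S3 = 55/228

Verification (pi * P):
  49/152*3/8 + 1/8*1/8 + 71/228*1/2 + 55/228*1/8 = 49/152 = pi_S0  (ok)
  49/152*1/8 + 1/8*1/8 + 71/228*1/8 + 55/228*1/8 = 1/8 = pi_S1  (ok)
  49/152*1/4 + 1/8*1/2 + 71/228*1/4 + 55/228*3/8 = 71/228 = pi_S2  (ok)
  49/152*1/4 + 1/8*1/4 + 71/228*1/8 + 55/228*3/8 = 55/228 = pi_S3  (ok)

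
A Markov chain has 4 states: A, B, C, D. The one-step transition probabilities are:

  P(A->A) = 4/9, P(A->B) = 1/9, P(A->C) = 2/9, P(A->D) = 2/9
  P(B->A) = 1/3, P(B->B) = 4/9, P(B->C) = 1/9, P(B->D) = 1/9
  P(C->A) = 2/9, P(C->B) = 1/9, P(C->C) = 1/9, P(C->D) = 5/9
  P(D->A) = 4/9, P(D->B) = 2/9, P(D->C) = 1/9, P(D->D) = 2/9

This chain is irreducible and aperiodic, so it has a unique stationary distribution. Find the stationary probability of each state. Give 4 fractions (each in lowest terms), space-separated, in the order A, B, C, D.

The stationary distribution satisfies pi = pi * P, i.e.:
  pi_A = 4/9*pi_A + 1/3*pi_B + 2/9*pi_C + 4/9*pi_D
  pi_B = 1/9*pi_A + 4/9*pi_B + 1/9*pi_C + 2/9*pi_D
  pi_C = 2/9*pi_A + 1/9*pi_B + 1/9*pi_C + 1/9*pi_D
  pi_D = 2/9*pi_A + 1/9*pi_B + 5/9*pi_C + 2/9*pi_D
with normalization: pi_A + pi_B + pi_C + pi_D = 1.

Using the first 3 balance equations plus normalization, the linear system A*pi = b is:
  [-5/9, 1/3, 2/9, 4/9] . pi = 0
  [1/9, -5/9, 1/9, 2/9] . pi = 0
  [2/9, 1/9, -8/9, 1/9] . pi = 0
  [1, 1, 1, 1] . pi = 1

Solving yields:
  pi_A = 221/571
  pi_B = 119/571
  pi_C = 88/571
  pi_D = 143/571

Verification (pi * P):
  221/571*4/9 + 119/571*1/3 + 88/571*2/9 + 143/571*4/9 = 221/571 = pi_A  (ok)
  221/571*1/9 + 119/571*4/9 + 88/571*1/9 + 143/571*2/9 = 119/571 = pi_B  (ok)
  221/571*2/9 + 119/571*1/9 + 88/571*1/9 + 143/571*1/9 = 88/571 = pi_C  (ok)
  221/571*2/9 + 119/571*1/9 + 88/571*5/9 + 143/571*2/9 = 143/571 = pi_D  (ok)

Answer: 221/571 119/571 88/571 143/571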